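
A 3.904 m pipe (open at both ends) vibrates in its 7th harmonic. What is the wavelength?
λₙ = 2L/n = 1.115 m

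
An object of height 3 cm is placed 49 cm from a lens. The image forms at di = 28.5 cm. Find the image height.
hi = (-di/do) × ho = -1.745 cm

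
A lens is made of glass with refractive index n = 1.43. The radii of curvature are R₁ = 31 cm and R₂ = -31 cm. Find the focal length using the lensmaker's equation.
1/f = (n − 1)(1/R₁ − 1/R₂) → f = 36.05 cm (converging lens)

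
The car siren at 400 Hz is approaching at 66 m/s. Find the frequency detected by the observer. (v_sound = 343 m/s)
f_obs = f·v/(v − v_s) = 495.3 Hz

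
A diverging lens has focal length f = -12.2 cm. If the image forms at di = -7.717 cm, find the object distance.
1/do = 1/f − 1/di → do = 21 cm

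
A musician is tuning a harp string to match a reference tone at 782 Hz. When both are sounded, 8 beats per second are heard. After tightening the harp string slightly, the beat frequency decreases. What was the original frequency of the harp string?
774 Hz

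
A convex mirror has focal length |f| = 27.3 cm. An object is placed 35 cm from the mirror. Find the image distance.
f = −27.3 cm (convex); 1/di = 1/f − 1/do → di = -15.34 cm (virtual image, behind mirror)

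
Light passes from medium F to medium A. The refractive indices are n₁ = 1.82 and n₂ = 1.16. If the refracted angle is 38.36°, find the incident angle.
sin θ₁ = (n₂/n₁)·sin θ₂ → θ₁ = 23.3°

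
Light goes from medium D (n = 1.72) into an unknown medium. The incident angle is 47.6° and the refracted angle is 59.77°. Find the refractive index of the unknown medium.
n₂ = n₁·sin θ₁ / sin θ₂ = 1.47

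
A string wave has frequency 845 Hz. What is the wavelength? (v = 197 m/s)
λ = v/f = 0.2331 m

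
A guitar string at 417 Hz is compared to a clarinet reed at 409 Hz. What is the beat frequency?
8 Hz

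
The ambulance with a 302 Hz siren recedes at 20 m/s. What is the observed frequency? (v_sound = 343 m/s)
f_obs = f·v/(v + v_s) = 285.4 Hz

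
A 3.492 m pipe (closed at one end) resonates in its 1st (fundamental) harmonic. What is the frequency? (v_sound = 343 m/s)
fₙ = nv/(4L) = 24.56 Hz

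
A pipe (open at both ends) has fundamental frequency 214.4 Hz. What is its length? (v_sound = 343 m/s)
L = v/(2f₁) = 0.7999 m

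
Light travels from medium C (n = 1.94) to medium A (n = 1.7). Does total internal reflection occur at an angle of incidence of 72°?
θc = arcsin(n₂/n₁) = 61.2°; 72° > θc, so yes — total internal reflection.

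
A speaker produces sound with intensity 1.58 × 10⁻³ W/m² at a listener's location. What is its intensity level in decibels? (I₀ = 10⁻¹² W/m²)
β = 10·log₁₀(I/I₀) = 91.99 dB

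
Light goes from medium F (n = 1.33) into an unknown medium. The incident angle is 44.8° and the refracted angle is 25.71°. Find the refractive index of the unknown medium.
n₂ = n₁·sin θ₁ / sin θ₂ = 2.16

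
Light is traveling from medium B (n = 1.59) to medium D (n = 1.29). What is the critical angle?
θc = arcsin(n₂/n₁) = 54.23°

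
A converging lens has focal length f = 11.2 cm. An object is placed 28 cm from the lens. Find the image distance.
1/di = 1/f − 1/do → di = 18.67 cm (real image)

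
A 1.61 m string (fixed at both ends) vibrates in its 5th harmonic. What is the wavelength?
λₙ = 2L/n = 0.644 m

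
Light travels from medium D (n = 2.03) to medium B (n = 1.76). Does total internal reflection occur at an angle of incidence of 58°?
θc = arcsin(n₂/n₁) = 60.11°; 58° < θc, so no — the ray refracts.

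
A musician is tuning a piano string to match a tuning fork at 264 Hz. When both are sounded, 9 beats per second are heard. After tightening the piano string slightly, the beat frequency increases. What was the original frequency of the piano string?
273 Hz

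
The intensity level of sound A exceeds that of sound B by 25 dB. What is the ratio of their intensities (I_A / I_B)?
I_A/I_B = 10^(Δβ/10) = 316.2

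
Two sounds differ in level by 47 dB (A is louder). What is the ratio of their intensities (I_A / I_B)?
I_A/I_B = 10^(Δβ/10) = 50120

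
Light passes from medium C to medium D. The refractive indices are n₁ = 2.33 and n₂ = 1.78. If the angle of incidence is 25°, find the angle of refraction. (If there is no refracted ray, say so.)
sin θ₂ = (n₁/n₂)·sin θ₁ = 0.5532 → θ₂ = 33.59°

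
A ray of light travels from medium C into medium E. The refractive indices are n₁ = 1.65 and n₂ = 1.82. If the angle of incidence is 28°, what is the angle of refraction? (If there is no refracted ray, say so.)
sin θ₂ = (n₁/n₂)·sin θ₁ = 0.4256 → θ₂ = 25.19°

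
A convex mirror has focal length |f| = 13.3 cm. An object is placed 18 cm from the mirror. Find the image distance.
f = −13.3 cm (convex); 1/di = 1/f − 1/do → di = -7.649 cm (virtual image, behind mirror)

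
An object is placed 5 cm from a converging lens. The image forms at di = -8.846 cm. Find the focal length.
1/f = 1/do + 1/di → f = 11.5 cm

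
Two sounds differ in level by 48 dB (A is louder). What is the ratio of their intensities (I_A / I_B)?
I_A/I_B = 10^(Δβ/10) = 63100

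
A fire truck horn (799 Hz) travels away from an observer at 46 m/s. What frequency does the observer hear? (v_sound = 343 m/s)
f_obs = f·v/(v + v_s) = 704.5 Hz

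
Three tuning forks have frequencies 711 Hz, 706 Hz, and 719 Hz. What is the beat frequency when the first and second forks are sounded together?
5 Hz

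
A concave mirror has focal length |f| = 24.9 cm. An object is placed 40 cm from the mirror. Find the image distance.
f = +24.9 cm (concave); 1/di = 1/f − 1/do → di = 65.96 cm (real image, in front of mirror)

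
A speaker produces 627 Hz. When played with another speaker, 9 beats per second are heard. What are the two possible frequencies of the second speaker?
f₂ = 627 ± 9 Hz → 636 Hz or 618 Hz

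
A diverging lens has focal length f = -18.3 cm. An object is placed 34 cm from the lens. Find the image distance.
1/di = 1/f − 1/do → di = -11.9 cm (virtual image)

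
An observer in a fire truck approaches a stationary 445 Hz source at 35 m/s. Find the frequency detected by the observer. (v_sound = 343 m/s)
f_obs = f·(v + v_o)/v = 490.4 Hz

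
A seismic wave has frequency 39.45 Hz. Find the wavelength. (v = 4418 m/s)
λ = v/f = 112 m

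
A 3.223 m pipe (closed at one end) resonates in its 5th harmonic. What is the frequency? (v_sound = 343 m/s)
fₙ = nv/(4L) = 133 Hz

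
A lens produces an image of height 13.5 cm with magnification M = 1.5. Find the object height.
ho = |hi|/|M| = 9 cm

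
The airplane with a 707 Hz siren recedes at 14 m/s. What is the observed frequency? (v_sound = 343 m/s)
f_obs = f·v/(v + v_s) = 679.3 Hz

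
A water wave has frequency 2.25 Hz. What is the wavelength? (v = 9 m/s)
λ = v/f = 4 m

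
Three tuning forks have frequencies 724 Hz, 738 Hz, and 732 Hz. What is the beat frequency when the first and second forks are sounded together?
14 Hz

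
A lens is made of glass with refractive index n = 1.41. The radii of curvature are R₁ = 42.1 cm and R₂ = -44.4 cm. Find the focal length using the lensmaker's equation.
1/f = (n − 1)(1/R₁ − 1/R₂) → f = 52.71 cm (converging lens)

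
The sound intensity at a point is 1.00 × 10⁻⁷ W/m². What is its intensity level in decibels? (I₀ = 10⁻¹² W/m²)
β = 10·log₁₀(I/I₀) = 50 dB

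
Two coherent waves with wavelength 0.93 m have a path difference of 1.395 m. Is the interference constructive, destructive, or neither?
destructive — path difference = 1.5λ, an odd multiple of λ/2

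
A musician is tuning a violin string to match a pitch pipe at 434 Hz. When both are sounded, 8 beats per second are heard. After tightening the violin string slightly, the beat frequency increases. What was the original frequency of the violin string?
442 Hz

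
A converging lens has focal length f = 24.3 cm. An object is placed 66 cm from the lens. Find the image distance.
1/di = 1/f − 1/do → di = 38.46 cm (real image)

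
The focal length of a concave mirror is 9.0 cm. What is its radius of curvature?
R = 2|f| = 18 cm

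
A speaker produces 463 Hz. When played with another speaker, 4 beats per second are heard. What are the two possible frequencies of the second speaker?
f₂ = 463 ± 4 Hz → 467 Hz or 459 Hz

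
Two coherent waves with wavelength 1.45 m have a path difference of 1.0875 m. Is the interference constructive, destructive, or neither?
neither (partial) — path difference = 0.75λ, neither a whole number of wavelengths nor an odd multiple of λ/2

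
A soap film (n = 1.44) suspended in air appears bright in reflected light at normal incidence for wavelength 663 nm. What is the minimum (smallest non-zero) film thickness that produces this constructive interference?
2nt = (m − ½)λ with m = 1 → t = (m − ½)λ/(2n) = 115.1 nm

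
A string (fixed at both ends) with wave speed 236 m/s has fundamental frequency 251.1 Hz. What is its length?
L = v/(2f₁) = 0.4699 m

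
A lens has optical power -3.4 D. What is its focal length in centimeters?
f = 1/P = -29.41 cm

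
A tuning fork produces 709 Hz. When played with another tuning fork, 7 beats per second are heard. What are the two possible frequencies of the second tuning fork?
f₂ = 709 ± 7 Hz → 716 Hz or 702 Hz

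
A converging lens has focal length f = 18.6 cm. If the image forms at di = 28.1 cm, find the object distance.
1/do = 1/f − 1/di → do = 55.02 cm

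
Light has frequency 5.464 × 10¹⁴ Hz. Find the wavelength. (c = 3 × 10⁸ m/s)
λ = c/f = 549 nm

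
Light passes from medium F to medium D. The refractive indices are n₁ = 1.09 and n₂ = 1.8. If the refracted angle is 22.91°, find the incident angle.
sin θ₁ = (n₂/n₁)·sin θ₂ → θ₁ = 40.01°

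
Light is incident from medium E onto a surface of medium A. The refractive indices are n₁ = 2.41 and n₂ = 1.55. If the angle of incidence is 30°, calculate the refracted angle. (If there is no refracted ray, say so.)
sin θ₂ = (n₁/n₂)·sin θ₁ = 0.7774 → θ₂ = 51.02°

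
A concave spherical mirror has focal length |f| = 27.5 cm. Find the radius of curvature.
R = 2|f| = 55 cm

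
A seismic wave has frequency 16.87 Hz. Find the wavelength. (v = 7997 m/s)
λ = v/f = 474 m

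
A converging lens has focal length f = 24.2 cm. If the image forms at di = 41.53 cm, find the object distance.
1/do = 1/f − 1/di → do = 57.99 cm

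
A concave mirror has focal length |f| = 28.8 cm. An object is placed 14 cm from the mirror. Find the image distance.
f = +28.8 cm (concave); 1/di = 1/f − 1/do → di = -27.24 cm (virtual image, behind mirror)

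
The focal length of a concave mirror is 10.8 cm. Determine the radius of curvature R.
R = 2|f| = 21.6 cm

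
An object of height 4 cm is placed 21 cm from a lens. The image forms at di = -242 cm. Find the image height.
hi = (-di/do) × ho = 46.1 cm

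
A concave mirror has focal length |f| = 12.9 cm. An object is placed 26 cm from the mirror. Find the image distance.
f = +12.9 cm (concave); 1/di = 1/f − 1/do → di = 25.6 cm (real image, in front of mirror)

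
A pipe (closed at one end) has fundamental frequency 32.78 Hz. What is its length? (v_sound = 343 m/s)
L = v/(4f₁) = 2.616 m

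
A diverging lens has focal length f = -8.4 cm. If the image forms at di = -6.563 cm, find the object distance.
1/do = 1/f − 1/di → do = 30.01 cm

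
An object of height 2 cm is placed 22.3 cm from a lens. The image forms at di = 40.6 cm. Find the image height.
hi = (-di/do) × ho = -3.641 cm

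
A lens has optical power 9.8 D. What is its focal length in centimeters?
f = 1/P = 10.2 cm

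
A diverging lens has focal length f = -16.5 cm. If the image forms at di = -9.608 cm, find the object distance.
1/do = 1/f − 1/di → do = 23 cm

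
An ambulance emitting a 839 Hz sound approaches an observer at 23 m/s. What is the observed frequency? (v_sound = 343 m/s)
f_obs = f·v/(v − v_s) = 899.3 Hz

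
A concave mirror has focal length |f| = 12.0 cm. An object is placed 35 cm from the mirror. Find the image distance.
f = +12.0 cm (concave); 1/di = 1/f − 1/do → di = 18.26 cm (real image, in front of mirror)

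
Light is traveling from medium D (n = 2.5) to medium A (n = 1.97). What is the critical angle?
θc = arcsin(n₂/n₁) = 52°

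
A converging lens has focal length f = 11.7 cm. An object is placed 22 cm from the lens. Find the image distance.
1/di = 1/f − 1/do → di = 24.99 cm (real image)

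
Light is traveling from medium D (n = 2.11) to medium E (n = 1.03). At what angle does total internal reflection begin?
θc = arcsin(n₂/n₁) = 29.22°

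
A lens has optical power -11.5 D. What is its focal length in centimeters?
f = 1/P = -8.696 cm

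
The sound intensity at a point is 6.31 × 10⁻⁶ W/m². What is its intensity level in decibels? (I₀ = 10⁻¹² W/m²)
β = 10·log₁₀(I/I₀) = 68 dB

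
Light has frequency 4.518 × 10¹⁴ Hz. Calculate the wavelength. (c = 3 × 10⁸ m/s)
λ = c/f = 664 nm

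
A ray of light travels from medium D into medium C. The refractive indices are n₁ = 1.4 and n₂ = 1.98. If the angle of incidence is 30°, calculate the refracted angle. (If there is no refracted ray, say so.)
sin θ₂ = (n₁/n₂)·sin θ₁ = 0.3535 → θ₂ = 20.7°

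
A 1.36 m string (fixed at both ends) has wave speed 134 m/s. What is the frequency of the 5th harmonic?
fₙ = nv/(2L) = 246.3 Hz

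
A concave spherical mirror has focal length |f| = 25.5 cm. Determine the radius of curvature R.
R = 2|f| = 51 cm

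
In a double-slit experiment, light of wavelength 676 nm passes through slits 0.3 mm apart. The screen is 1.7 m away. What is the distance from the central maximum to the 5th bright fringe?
y = mλL/d = 19.15 mm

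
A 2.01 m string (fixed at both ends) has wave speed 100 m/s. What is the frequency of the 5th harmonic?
fₙ = nv/(2L) = 124.4 Hz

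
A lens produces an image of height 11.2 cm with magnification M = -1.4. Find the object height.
ho = |hi|/|M| = 8 cm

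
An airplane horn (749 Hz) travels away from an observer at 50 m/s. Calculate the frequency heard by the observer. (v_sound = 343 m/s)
f_obs = f·v/(v + v_s) = 653.7 Hz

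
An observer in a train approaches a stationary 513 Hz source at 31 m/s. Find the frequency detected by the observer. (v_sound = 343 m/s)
f_obs = f·(v + v_o)/v = 559.4 Hz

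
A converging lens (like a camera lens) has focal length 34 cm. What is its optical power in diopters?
P = 1/f = 2.941 D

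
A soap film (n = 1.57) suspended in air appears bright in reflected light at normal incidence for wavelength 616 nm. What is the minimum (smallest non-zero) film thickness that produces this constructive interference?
2nt = (m − ½)λ with m = 1 → t = (m − ½)λ/(2n) = 98.09 nm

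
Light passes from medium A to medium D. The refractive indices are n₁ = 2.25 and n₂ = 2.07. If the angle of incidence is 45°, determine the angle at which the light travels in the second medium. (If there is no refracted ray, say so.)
sin θ₂ = (n₁/n₂)·sin θ₁ = 0.7686 → θ₂ = 50.23°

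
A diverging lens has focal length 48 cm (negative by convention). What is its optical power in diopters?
P = 1/f = -2.083 D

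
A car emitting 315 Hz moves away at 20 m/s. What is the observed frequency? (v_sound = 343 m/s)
f_obs = f·v/(v + v_s) = 297.6 Hz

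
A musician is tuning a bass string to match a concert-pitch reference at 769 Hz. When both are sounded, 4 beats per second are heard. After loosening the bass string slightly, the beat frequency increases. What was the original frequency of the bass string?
765 Hz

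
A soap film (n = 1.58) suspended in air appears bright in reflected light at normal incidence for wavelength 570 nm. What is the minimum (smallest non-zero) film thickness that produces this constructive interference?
2nt = (m − ½)λ with m = 1 → t = (m − ½)λ/(2n) = 90.19 nm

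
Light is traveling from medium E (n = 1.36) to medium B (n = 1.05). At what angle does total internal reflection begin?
θc = arcsin(n₂/n₁) = 50.54°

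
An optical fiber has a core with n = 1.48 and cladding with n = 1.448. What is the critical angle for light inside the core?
θc = arcsin(n_cladding/n_core) = 78.06°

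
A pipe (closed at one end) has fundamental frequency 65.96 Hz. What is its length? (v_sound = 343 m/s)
L = v/(4f₁) = 1.3 m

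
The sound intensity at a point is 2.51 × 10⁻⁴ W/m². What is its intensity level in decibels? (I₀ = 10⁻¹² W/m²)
β = 10·log₁₀(I/I₀) = 84 dB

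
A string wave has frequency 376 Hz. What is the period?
T = 1/f = 0.00266 s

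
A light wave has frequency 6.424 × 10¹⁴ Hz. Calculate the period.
T = 1/f = 1.557 × 10⁻¹⁵ s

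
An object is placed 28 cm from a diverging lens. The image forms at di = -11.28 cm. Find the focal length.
1/f = 1/do + 1/di → f = -18.89 cm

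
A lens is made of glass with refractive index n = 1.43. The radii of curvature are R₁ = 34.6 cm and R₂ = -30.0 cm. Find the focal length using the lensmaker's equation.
1/f = (n − 1)(1/R₁ − 1/R₂) → f = 37.37 cm (converging lens)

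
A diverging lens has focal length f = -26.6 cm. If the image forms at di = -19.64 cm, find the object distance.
1/do = 1/f − 1/di → do = 75.06 cm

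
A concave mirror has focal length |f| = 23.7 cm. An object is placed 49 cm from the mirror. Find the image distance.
f = +23.7 cm (concave); 1/di = 1/f − 1/do → di = 45.9 cm (real image, in front of mirror)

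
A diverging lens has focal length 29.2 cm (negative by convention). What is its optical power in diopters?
P = 1/f = -3.425 D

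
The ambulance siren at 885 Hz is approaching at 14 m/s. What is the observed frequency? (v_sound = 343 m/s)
f_obs = f·v/(v − v_s) = 922.7 Hz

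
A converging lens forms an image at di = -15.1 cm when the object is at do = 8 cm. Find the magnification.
M = −di/do = 1.887 (upright image)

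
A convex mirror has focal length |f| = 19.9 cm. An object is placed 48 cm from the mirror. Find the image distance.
f = −19.9 cm (convex); 1/di = 1/f − 1/do → di = -14.07 cm (virtual image, behind mirror)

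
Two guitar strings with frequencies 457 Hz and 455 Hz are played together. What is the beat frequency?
2 Hz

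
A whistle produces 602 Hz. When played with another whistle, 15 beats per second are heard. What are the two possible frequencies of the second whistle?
f₂ = 602 ± 15 Hz → 617 Hz or 587 Hz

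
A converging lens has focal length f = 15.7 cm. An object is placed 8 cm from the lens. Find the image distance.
1/di = 1/f − 1/do → di = -16.31 cm (virtual image)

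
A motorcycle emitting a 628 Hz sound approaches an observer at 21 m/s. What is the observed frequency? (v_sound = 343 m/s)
f_obs = f·v/(v − v_s) = 669 Hz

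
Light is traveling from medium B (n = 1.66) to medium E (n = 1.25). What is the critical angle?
θc = arcsin(n₂/n₁) = 48.85°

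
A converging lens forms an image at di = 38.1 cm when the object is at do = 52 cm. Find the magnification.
M = −di/do = -0.7327 (inverted image)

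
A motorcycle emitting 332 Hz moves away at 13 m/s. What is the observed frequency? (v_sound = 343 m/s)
f_obs = f·v/(v + v_s) = 319.9 Hz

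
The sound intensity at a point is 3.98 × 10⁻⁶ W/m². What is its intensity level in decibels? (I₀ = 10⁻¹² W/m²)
β = 10·log₁₀(I/I₀) = 66 dB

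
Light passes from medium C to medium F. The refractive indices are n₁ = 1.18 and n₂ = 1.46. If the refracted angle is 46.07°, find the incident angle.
sin θ₁ = (n₂/n₁)·sin θ₂ → θ₁ = 63.01°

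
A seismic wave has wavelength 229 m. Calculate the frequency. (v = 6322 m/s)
f = v/λ = 27.61 Hz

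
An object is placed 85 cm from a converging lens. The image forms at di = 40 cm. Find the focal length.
1/f = 1/do + 1/di → f = 27.2 cm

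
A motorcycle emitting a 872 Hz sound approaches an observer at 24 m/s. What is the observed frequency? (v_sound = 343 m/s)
f_obs = f·v/(v − v_s) = 937.6 Hz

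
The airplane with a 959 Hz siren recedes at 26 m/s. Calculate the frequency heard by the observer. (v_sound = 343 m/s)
f_obs = f·v/(v + v_s) = 891.4 Hz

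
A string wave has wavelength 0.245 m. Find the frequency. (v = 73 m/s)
f = v/λ = 298 Hz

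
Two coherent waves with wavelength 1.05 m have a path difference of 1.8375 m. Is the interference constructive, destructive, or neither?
neither (partial) — path difference = 1.75λ, neither a whole number of wavelengths nor an odd multiple of λ/2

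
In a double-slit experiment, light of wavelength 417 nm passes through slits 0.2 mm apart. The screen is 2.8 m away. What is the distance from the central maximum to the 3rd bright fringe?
y = mλL/d = 17.51 mm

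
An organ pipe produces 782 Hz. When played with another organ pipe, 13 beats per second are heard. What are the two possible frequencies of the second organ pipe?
f₂ = 782 ± 13 Hz → 795 Hz or 769 Hz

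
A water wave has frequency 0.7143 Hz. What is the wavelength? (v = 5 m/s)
λ = v/f = 7 m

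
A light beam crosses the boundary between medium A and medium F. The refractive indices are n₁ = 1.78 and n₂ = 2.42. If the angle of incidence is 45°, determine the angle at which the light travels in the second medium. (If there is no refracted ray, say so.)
sin θ₂ = (n₁/n₂)·sin θ₁ = 0.5201 → θ₂ = 31.34°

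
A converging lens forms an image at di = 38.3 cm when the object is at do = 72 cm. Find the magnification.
M = −di/do = -0.5319 (inverted image)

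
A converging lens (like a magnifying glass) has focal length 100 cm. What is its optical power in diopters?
P = 1/f = 1 D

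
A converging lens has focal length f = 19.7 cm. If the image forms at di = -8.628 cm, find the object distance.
1/do = 1/f − 1/di → do = 6 cm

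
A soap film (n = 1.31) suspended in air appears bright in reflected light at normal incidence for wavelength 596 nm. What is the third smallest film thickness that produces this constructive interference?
2nt = (m − ½)λ with m = 3 → t = (m − ½)λ/(2n) = 568.7 nm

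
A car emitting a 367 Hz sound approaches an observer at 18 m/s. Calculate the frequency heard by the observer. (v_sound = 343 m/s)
f_obs = f·v/(v − v_s) = 387.3 Hz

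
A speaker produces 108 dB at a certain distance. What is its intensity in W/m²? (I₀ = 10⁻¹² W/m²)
I = I₀·10^(β/10) = 6.31 × 10⁻² W/m²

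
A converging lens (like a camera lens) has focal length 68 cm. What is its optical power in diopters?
P = 1/f = 1.471 D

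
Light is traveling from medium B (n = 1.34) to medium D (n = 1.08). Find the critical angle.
θc = arcsin(n₂/n₁) = 53.7°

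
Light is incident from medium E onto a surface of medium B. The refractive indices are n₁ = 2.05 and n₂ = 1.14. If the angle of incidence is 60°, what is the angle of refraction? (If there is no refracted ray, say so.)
sin θ₂ = (n₁/n₂)·sin θ₁ = 1.557 > 1, so there is no refracted ray — the light undergoes total internal reflection.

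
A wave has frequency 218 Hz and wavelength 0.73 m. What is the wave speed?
v = fλ = 159.1 m/s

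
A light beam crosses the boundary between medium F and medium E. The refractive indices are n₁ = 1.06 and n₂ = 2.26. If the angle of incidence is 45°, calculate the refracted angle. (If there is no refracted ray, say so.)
sin θ₂ = (n₁/n₂)·sin θ₁ = 0.3317 → θ₂ = 19.37°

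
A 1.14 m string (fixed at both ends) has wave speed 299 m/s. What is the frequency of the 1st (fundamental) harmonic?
fₙ = nv/(2L) = 131.1 Hz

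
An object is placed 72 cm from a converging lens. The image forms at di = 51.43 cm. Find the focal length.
1/f = 1/do + 1/di → f = 30 cm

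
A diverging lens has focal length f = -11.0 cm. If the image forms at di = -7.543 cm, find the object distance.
1/do = 1/f − 1/di → do = 24 cm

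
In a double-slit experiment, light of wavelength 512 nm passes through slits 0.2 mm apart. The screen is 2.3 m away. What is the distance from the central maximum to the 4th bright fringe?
y = mλL/d = 23.55 mm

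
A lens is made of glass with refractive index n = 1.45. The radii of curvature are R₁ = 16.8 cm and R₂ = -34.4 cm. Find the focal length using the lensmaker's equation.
1/f = (n − 1)(1/R₁ − 1/R₂) → f = 25.08 cm (converging lens)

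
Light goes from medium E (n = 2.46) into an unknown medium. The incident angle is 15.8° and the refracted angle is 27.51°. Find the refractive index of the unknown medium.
n₂ = n₁·sin θ₁ / sin θ₂ = 1.45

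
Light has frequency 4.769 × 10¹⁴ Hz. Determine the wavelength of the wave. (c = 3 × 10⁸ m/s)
λ = c/f = 629.1 nm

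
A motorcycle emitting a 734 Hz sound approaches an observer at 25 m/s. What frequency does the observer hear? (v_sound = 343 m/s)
f_obs = f·v/(v − v_s) = 791.7 Hz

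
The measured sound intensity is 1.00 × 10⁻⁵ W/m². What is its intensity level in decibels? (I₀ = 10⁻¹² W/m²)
β = 10·log₁₀(I/I₀) = 70 dB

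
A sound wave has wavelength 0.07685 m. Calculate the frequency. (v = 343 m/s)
f = v/λ = 4463 Hz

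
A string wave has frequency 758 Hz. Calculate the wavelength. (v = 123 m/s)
λ = v/f = 0.1623 m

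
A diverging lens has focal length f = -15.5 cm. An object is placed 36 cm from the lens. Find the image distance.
1/di = 1/f − 1/do → di = -10.83 cm (virtual image)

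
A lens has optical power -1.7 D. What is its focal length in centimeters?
f = 1/P = -58.82 cm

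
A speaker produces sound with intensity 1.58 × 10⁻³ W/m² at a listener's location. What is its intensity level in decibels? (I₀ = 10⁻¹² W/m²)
β = 10·log₁₀(I/I₀) = 91.99 dB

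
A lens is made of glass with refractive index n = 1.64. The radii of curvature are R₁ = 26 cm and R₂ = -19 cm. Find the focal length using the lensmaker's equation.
1/f = (n − 1)(1/R₁ − 1/R₂) → f = 17.15 cm (converging lens)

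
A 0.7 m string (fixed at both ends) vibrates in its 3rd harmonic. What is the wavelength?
λₙ = 2L/n = 0.4667 m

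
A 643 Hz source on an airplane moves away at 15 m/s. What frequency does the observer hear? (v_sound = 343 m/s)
f_obs = f·v/(v + v_s) = 616.1 Hz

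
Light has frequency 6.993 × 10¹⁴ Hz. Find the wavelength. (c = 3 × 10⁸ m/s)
λ = c/f = 429 nm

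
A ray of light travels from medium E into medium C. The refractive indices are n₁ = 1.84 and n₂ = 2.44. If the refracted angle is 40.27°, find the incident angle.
sin θ₁ = (n₂/n₁)·sin θ₂ → θ₁ = 59°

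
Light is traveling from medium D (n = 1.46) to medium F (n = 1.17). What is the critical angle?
θc = arcsin(n₂/n₁) = 53.26°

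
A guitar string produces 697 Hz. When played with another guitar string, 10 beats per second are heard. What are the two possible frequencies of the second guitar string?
f₂ = 697 ± 10 Hz → 707 Hz or 687 Hz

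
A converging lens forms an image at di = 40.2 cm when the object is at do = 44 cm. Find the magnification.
M = −di/do = -0.9136 (inverted image)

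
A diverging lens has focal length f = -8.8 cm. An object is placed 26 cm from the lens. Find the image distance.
1/di = 1/f − 1/do → di = -6.575 cm (virtual image)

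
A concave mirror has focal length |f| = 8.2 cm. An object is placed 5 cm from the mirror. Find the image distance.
f = +8.2 cm (concave); 1/di = 1/f − 1/do → di = -12.81 cm (virtual image, behind mirror)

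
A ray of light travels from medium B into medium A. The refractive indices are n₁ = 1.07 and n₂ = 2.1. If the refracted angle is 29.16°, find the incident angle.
sin θ₁ = (n₂/n₁)·sin θ₂ → θ₁ = 73°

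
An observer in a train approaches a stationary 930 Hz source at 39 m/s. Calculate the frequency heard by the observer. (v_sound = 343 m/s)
f_obs = f·(v + v_o)/v = 1036 Hz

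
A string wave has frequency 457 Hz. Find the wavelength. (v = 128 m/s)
λ = v/f = 0.2801 m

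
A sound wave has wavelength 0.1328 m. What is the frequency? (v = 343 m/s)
f = v/λ = 2583 Hz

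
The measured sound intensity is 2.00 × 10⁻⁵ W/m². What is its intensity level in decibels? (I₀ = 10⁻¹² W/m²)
β = 10·log₁₀(I/I₀) = 73.01 dB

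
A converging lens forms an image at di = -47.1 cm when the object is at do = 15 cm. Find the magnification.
M = −di/do = 3.14 (upright image)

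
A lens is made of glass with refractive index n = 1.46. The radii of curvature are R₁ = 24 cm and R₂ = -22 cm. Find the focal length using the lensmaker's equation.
1/f = (n − 1)(1/R₁ − 1/R₂) → f = 24.95 cm (converging lens)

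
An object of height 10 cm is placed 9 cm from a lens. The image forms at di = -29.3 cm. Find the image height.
hi = (-di/do) × ho = 32.56 cm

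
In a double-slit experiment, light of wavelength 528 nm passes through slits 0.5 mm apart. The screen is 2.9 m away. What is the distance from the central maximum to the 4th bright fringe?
y = mλL/d = 12.25 mm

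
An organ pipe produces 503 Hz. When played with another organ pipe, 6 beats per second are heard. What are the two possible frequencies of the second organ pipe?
f₂ = 503 ± 6 Hz → 509 Hz or 497 Hz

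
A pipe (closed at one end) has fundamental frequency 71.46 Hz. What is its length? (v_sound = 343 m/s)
L = v/(4f₁) = 1.2 m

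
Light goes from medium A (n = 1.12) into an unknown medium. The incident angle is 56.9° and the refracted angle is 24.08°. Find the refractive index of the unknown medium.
n₂ = n₁·sin θ₁ / sin θ₂ = 2.3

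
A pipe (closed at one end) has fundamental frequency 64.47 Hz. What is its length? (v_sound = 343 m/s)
L = v/(4f₁) = 1.33 m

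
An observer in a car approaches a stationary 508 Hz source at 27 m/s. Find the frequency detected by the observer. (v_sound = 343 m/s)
f_obs = f·(v + v_o)/v = 548 Hz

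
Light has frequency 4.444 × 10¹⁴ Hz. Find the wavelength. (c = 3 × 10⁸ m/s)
λ = c/f = 675.1 nm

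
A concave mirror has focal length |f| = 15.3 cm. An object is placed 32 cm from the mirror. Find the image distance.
f = +15.3 cm (concave); 1/di = 1/f − 1/do → di = 29.32 cm (real image, in front of mirror)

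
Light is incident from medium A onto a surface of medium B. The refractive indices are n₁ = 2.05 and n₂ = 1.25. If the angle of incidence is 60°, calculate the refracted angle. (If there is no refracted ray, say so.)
sin θ₂ = (n₁/n₂)·sin θ₁ = 1.42 > 1, so there is no refracted ray — the light undergoes total internal reflection.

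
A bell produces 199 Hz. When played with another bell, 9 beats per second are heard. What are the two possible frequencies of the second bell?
f₂ = 199 ± 9 Hz → 208 Hz or 190 Hz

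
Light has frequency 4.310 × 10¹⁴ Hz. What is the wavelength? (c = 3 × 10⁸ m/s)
λ = c/f = 696.1 nm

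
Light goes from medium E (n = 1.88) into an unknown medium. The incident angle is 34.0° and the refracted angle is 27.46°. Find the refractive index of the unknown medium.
n₂ = n₁·sin θ₁ / sin θ₂ = 2.28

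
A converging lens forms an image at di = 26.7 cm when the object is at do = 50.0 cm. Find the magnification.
M = −di/do = -0.534 (inverted image)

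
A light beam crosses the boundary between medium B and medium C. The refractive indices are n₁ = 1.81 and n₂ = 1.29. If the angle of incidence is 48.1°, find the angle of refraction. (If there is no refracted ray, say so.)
sin θ₂ = (n₁/n₂)·sin θ₁ = 1.044 > 1, so there is no refracted ray — the light undergoes total internal reflection.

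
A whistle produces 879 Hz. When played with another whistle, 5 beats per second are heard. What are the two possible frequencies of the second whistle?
f₂ = 879 ± 5 Hz → 884 Hz or 874 Hz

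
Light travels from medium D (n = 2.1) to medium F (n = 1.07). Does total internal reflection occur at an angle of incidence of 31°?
θc = arcsin(n₂/n₁) = 30.63°; 31° > θc, so yes — total internal reflection.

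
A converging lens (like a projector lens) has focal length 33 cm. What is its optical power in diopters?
P = 1/f = 3.03 D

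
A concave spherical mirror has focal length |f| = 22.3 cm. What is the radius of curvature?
R = 2|f| = 44.6 cm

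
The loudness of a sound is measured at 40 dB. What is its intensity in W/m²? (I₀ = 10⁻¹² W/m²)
I = I₀·10^(β/10) = 1.00 × 10⁻⁸ W/m²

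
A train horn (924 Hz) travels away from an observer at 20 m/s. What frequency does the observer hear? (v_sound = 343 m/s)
f_obs = f·v/(v + v_s) = 873.1 Hz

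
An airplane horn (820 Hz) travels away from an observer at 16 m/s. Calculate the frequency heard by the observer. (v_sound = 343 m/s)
f_obs = f·v/(v + v_s) = 783.5 Hz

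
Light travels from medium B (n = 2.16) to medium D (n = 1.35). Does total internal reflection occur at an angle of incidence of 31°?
θc = arcsin(n₂/n₁) = 38.68°; 31° < θc, so no — the ray refracts.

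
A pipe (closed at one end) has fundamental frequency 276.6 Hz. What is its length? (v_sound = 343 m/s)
L = v/(4f₁) = 0.31 m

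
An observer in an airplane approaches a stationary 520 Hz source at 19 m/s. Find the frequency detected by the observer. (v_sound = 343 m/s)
f_obs = f·(v + v_o)/v = 548.8 Hz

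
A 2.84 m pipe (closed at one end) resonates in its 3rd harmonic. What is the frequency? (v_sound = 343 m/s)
fₙ = nv/(4L) = 90.58 Hz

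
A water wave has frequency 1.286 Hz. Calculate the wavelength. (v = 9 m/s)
λ = v/f = 6.998 m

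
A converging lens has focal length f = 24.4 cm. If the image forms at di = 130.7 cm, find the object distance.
1/do = 1/f − 1/di → do = 30 cm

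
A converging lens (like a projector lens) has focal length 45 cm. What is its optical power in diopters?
P = 1/f = 2.222 D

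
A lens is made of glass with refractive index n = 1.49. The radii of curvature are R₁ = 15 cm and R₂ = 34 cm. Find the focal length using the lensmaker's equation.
1/f = (n − 1)(1/R₁ − 1/R₂) → f = 54.78 cm (converging lens)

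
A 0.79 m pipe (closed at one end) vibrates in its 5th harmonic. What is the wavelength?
λₙ = 4L/n = 0.632 m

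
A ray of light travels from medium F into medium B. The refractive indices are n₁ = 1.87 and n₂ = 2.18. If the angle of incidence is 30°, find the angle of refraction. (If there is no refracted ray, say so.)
sin θ₂ = (n₁/n₂)·sin θ₁ = 0.4289 → θ₂ = 25.4°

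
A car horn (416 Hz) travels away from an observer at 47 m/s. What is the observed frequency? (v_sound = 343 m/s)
f_obs = f·v/(v + v_s) = 365.9 Hz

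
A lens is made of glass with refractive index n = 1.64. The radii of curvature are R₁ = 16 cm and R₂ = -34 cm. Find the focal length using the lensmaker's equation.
1/f = (n − 1)(1/R₁ − 1/R₂) → f = 17 cm (converging lens)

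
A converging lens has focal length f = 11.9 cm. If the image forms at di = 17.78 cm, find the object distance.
1/do = 1/f − 1/di → do = 35.98 cm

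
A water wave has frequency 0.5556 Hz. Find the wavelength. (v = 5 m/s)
λ = v/f = 8.999 m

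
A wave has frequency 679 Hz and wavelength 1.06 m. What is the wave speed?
v = fλ = 719.7 m/s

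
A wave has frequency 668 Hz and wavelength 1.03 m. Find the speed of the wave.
v = fλ = 688 m/s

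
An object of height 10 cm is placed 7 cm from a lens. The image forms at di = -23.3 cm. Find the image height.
hi = (-di/do) × ho = 33.29 cm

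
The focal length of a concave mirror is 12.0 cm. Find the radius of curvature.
R = 2|f| = 24 cm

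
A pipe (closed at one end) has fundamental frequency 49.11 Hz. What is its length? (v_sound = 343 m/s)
L = v/(4f₁) = 1.746 m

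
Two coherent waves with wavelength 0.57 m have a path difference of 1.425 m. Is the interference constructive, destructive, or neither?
destructive — path difference = 2.5λ, an odd multiple of λ/2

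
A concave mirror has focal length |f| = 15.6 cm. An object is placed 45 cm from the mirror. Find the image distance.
f = +15.6 cm (concave); 1/di = 1/f − 1/do → di = 23.88 cm (real image, in front of mirror)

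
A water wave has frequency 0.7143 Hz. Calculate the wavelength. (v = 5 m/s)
λ = v/f = 7 m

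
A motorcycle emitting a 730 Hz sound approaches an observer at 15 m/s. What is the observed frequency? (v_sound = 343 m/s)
f_obs = f·v/(v − v_s) = 763.4 Hz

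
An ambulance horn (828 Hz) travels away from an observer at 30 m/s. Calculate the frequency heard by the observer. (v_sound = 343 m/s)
f_obs = f·v/(v + v_s) = 761.4 Hz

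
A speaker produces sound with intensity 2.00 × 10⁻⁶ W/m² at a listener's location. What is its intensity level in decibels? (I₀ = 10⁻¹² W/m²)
β = 10·log₁₀(I/I₀) = 63.01 dB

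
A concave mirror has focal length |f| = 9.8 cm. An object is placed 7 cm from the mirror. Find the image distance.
f = +9.8 cm (concave); 1/di = 1/f − 1/do → di = -24.5 cm (virtual image, behind mirror)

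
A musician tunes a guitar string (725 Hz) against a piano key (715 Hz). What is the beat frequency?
10 Hz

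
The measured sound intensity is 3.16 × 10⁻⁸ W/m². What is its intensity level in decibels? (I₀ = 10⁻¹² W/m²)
β = 10·log₁₀(I/I₀) = 45 dB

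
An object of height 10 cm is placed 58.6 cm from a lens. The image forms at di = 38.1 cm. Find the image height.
hi = (-di/do) × ho = -6.502 cm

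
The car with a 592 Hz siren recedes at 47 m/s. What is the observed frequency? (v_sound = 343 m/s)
f_obs = f·v/(v + v_s) = 520.7 Hz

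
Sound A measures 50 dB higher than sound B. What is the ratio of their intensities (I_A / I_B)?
I_A/I_B = 10^(Δβ/10) = 100000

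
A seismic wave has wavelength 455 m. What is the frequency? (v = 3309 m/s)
f = v/λ = 7.273 Hz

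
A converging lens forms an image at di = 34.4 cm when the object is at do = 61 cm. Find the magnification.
M = −di/do = -0.5639 (inverted image)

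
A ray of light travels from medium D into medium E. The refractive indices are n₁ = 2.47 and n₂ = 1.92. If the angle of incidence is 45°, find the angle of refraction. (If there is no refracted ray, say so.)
sin θ₂ = (n₁/n₂)·sin θ₁ = 0.9097 → θ₂ = 65.46°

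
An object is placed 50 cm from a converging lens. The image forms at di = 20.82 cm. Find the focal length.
1/f = 1/do + 1/di → f = 14.7 cm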